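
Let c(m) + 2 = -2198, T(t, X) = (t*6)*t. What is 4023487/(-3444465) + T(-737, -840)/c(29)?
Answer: -102131012081/68889300 ≈ -1482.5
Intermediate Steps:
T(t, X) = 6*t² (T(t, X) = (6*t)*t = 6*t²)
c(m) = -2200 (c(m) = -2 - 2198 = -2200)
4023487/(-3444465) + T(-737, -840)/c(29) = 4023487/(-3444465) + (6*(-737)²)/(-2200) = 4023487*(-1/3444465) + (6*543169)*(-1/2200) = -4023487/3444465 + 3259014*(-1/2200) = -4023487/3444465 - 148137/100 = -102131012081/68889300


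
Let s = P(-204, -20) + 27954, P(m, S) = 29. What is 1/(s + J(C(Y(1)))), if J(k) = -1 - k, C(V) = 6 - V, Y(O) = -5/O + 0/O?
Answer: 1/27971 ≈ 3.5751e-5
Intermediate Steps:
Y(O) = -5/O (Y(O) = -5/O + 0 = -5/O)
s = 27983 (s = 29 + 27954 = 27983)
1/(s + J(C(Y(1)))) = 1/(27983 + (-1 - (6 - (-5)/1))) = 1/(27983 + (-1 - (6 - (-5)))) = 1/(27983 + (-1 - (6 - 1*(-5)))) = 1/(27983 + (-1 - (6 + 5))) = 1/(27983 + (-1 - 1*11)) = 1/(27983 + (-1 - 11)) = 1/(27983 - 12) = 1/27971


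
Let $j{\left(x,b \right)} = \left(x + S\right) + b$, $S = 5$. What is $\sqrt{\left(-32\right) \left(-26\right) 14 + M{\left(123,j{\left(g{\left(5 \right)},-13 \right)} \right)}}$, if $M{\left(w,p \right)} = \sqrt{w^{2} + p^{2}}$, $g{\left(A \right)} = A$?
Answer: $\sqrt{11648 + 87 \sqrt{2}} \approx 108.49$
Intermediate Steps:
$j{\left(x,b \right)} = 5 + b + x$ ($j{\left(x,b \right)} = \left(x + 5\right) + b = \left(5 + x\right) + b = 5 + b + x$)
$M{\left(w,p \right)} = \sqrt{p^{2} + w^{2}}$
$\sqrt{\left(-32\right) \left(-26\right) 14 + M{\left(123,j{\left(g{\left(5 \right)},-13 \right)} \right)}} = \sqrt{\left(-32\right) \left(-26\right) 14 + \sqrt{\left(5 - 13 + 5\right)^{2} + 123^{2}}} = \sqrt{832 \cdot 14 + \sqrt{\left(-3\right)^{2} + 15129}} = \sqrt{11648 + \sqrt{9 + 15129}} = \sqrt{11648 + \sqrt{15138}} = \sqrt{11648 + 87 \sqrt{2}}$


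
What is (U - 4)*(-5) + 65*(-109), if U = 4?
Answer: -7085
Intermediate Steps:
(U - 4)*(-5) + 65*(-109) = (4 - 4)*(-5) + 65*(-109) = 0*(-5) - 7085 = 0 - 7085 = -7085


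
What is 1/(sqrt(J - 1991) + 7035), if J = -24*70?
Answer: 7035/49494896 - I*sqrt(3671)/49494896 ≈ 0.00014214 - 1.2241e-6*I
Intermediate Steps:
J = -1680
1/(sqrt(J - 1991) + 7035) = 1/(sqrt(-1680 - 1991) + 7035) = 1/(sqrt(-3671) + 7035) = 1/(I*sqrt(3671) + 7035) = 1/(7035 + I*sqrt(3671))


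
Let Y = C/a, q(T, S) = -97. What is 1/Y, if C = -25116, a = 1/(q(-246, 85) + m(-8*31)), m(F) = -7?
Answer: 1/2612064 ≈ 3.8284e-7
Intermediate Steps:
a = -1/104 (a = 1/(-97 - 7) = 1/(-104) = -1/104 ≈ -0.0096154)
Y = 2612064 (Y = -25116/(-1/104) = -25116*(-104) = 2612064)
1/Y = 1/2612064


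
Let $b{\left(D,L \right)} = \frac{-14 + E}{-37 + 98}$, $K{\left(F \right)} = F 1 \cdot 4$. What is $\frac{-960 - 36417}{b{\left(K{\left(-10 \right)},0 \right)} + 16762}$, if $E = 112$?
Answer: $- \frac{253333}{113620} \approx -2.2297$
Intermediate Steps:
$K{\left(F \right)} = 4 F$ ($K{\left(F \right)} = F 4 = 4 F$)
$b{\left(D,L \right)} = \frac{98}{61}$ ($b{\left(D,L \right)} = \frac{-14 + 112}{-37 + 98} = \frac{98}{61}$)
$\frac{-960 - 36417}{b{\left(K{\left(-10 \right)},0 \right)} + 16762} = \frac{-960 - 36417}{\frac{98}{61} + 16762} = - \frac{37377}{\frac{1022580}{61}} = \left(-37377\right) \frac{61}{1022580} = - \frac{253333}{113620}$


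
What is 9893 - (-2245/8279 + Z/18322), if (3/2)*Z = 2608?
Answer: 2251011779704/227531757 ≈ 9893.2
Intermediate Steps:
Z = 5216/3 (Z = (⅔)*2608 = 5216/3 ≈ 1738.7)
9893 - (-2245/8279 + Z/18322) = 9893 - (-2245/8279 + (5216/3)/18322) = 9893 - (-2245*1/8279 + (5216/3)*(1/18322)) = 9893 - (-2245/8279 + 2608/27483) = 9893 - 1*(-40107703/227531757) = 9893 + 40107703/227531757 = 2251011779704/227531757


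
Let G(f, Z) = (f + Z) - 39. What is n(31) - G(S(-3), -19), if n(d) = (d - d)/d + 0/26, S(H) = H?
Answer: 61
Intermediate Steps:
n(d) = 0 (n(d) = 0/d + 0*(1/26) = 0 + 0 = 0)
G(f, Z) = -39 + Z + f (G(f, Z) = (Z + f) - 39 = -39 + Z + f)
n(31) - G(S(-3), -19) = 0 - (-39 - 19 - 3) = 0 - 1*(-61) = 0 + 61 = 61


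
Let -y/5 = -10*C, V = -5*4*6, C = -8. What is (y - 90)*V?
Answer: 58800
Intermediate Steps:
V = -120 (V = -20*6 = -120)
y = -400 (y = -(-50)*(-8) = -5*80 = -400)
(y - 90)*V = (-400 - 90)*(-120) = -490*(-120) = 58800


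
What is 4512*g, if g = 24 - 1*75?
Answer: -230112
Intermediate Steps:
g = -51 (g = 24 - 75 = -51)
4512*g = 4512*(-51) = -230112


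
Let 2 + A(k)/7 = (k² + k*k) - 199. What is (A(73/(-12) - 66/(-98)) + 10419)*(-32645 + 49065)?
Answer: 955147758865/6174 ≈ 1.5470e+8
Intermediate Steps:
A(k) = -1407 + 14*k² (A(k) = -14 + 7*((k² + k*k) - 199) = -14 + 7*((k² + k²) - 199) = -14 + 7*(2*k² - 199) = -14 + 7*(-199 + 2*k²) = -14 + (-1393 + 14*k²) = -1407 + 14*k²)
(A(73/(-12) - 66/(-98)) + 10419)*(-32645 + 49065) = ((-1407 + 14*(73/(-12) - 66/(-98))²) + 10419)*(-32645 + 49065) = ((-1407 + 14*(73*(-1/12) - 66*(-1/98))²) + 10419)*16420 = ((-1407 + 14*(-73/12 + 33/49)²) + 10419)*16420 = ((-1407 + 14*(-3181/588)²) + 10419)*16420 = ((-1407 + 14*(10118761/345744)) + 10419)*16420 = ((-1407 + 10118761/24696) + 10419)*16420 = (-24628511/24696 + 10419)*16420 = (232679113/24696)*16420 = 955147758865/6174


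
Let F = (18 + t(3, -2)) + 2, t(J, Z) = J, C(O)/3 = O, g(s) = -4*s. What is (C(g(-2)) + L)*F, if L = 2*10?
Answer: 1012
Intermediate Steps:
C(O) = 3*O
L = 20
F = 23 (F = (18 + 3) + 2 = 21 + 2 = 23)
(C(g(-2)) + L)*F = (3*(-4*(-2)) + 20)*23 = (3*8 + 20)*23 = (24 + 20)*23 = 44*23 = 1012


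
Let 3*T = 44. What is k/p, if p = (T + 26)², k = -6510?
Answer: -29295/7442 ≈ -3.9364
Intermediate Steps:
T = 44/3 (T = (⅓)*44 = 44/3 ≈ 14.667)
p = 14884/9 (p = (44/3 + 26)² = (122/3)² = 14884/9 ≈ 1653.8)
k/p = -6510/14884/9 = -6510*9/14884 = -29295/7442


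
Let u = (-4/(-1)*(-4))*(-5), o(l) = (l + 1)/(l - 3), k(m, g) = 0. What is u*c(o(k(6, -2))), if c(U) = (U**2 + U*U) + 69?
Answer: 49840/9 ≈ 5537.8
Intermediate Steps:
o(l) = (1 + l)/(-3 + l)
c(U) = 69 + 2*U**2 (c(U) = (U**2 + U**2) + 69 = 2*U**2 + 69 = 69 + 2*U**2)
u = 80 (u = (-4*(-1)*(-4))*(-5) = (4*(-4))*(-5) = -16*(-5) = 80)
u*c(o(k(6, -2))) = 80*(69 + 2*((1 + 0)/(-3 + 0))**2) = 80*(69 + 2*(1/(-3))**2) = 80*(69 + 2*(-1/3*1)**2) = 80*(69 + 2*(-1/3)**2) = 80*(69 + 2*(1/9)) = 80*(69 + 2/9) = 80*(623/9) = 49840/9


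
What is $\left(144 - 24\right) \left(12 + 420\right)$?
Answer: $51840$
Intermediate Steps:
$\left(144 - 24\right) \left(12 + 420\right) = 120 \cdot 432 = 51840$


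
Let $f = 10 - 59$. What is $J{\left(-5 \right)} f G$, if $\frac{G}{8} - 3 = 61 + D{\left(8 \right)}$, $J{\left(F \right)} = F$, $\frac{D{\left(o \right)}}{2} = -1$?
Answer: $121520$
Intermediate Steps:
$D{\left(o \right)} = -2$ ($D{\left(o \right)} = 2 \left(-1\right) = -2$)
$G = 496$ ($G = 24 + 8 \left(61 - 2\right) = 24 + 8 \cdot 59 = 24 + 472 = 496$)
$f = -49$ ($f = 10 - 59 = -49$)
$J{\left(-5 \right)} f G = \left(-5\right) \left(-49\right) 496 = 245 \cdot 496 = 121520$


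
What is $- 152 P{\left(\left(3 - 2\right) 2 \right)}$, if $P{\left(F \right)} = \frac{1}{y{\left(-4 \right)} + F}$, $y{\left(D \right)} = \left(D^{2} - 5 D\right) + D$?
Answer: $- \frac{76}{17} \approx -4.4706$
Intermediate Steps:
$y{\left(D \right)} = D^{2} - 4 D$
$P{\left(F \right)} = \frac{1}{32 + F}$ ($P{\left(F \right)} = \frac{1}{- 4 \left(-4 - 4\right) + F} = \frac{1}{\left(-4\right) \left(-8\right) + F} = \frac{1}{32 + F}$)
$- 152 P{\left(\left(3 - 2\right) 2 \right)} = - \frac{152}{32 + \left(3 - 2\right) 2} = - \frac{152}{32 + 1 \cdot 2} = - \frac{152}{32 + 2} = - \frac{152}{34} = \left(-152\right) \frac{1}{34} = - \frac{76}{17}$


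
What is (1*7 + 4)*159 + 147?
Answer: 1896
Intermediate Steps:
(1*7 + 4)*159 + 147 = (7 + 4)*159 + 147 = 11*159 + 147 = 1749 + 147 = 1896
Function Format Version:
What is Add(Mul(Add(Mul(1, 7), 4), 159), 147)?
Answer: 1896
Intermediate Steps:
Add(Mul(Add(Mul(1, 7), 4), 159), 147) = Add(Mul(Add(7, 4), 159), 147) = Add(Mul(11, 159), 147) = Add(1749, 147) = 1896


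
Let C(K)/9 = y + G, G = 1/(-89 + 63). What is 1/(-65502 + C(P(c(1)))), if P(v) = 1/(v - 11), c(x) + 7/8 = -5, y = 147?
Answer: -26/1668663 ≈ -1.5581e-5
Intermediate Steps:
c(x) = -47/8 (c(x) = -7/8 - 5 = -47/8)
G = -1/26 (G = 1/(-26) = -1/26 ≈ -0.038462)
P(v) = 1/(-11 + v)
C(K) = 34389/26 (C(K) = 9*(147 - 1/26) = 9*(3821/26) = 34389/26)
1/(-65502 + C(P(c(1)))) = 1/(-65502 + 34389/26) = 1/(-1668663/26) = -26/1668663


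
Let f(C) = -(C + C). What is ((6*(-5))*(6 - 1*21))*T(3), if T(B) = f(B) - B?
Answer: -4050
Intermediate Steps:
f(C) = -2*C
T(B) = -3*B (T(B) = -2*B - B = -3*B)
((6*(-5))*(6 - 1*21))*T(3) = ((6*(-5))*(6 - 1*21))*(-3*3) = -30*(6 - 21)*(-9) = -30*(-15)*(-9) = 450*(-9) = -4050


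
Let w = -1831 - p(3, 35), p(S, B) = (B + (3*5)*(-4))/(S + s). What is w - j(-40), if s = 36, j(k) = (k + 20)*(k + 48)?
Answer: -65144/39 ≈ -1670.4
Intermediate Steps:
j(k) = (20 + k)*(48 + k)
p(S, B) = (-60 + B)/(36 + S) (p(S, B) = (B + (3*5)*(-4))/(S + 36) = (B + 15*(-4))/(36 + S) = (B - 60)/(36 + S) = (-60 + B)/(36 + S))
w = -71384/39 (w = -1831 - (-60 + 35)/(36 + 3) = -1831 - (-25)/39 = -1831 - 1*(-25/39) = -1831 + 25/39 = -71384/39 ≈ -1830.4)
w - j(-40) = -71384/39 - (960 + (-40)² + 68*(-40)) = -71384/39 - (960 + 1600 - 2720) = -71384/39 - 1*(-160) = -71384/39 + 160 = -65144/39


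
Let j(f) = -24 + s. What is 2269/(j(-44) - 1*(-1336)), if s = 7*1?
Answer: 2269/1319 ≈ 1.7202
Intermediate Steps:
s = 7
j(f) = -17 (j(f) = -24 + 7 = -17)
2269/(j(-44) - 1*(-1336)) = 2269/(-17 - 1*(-1336)) = 2269/(-17 + 1336) = 2269/1319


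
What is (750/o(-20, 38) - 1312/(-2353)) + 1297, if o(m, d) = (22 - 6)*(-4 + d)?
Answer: 831339991/640016 ≈ 1298.9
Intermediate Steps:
o(m, d) = -64 + 16*d (o(m, d) = 16*(-4 + d) = -64 + 16*d)
(750/o(-20, 38) - 1312/(-2353)) + 1297 = (750/(-64 + 16*38) - 1312/(-2353)) + 1297 = (750/(-64 + 608) - 1312*(-1/2353)) + 1297 = (750/544 + 1312/2353) + 1297 = (750*(1/544) + 1312/2353) + 1297 = (375/272 + 1312/2353) + 1297 = 1239239/640016 + 1297 = 831339991/640016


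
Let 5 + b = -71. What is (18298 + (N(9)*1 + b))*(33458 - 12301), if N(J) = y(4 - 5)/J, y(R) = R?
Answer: 3469684529/9 ≈ 3.8552e+8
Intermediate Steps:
b = -76 (b = -5 - 71 = -76)
N(J) = -1/J (N(J) = (4 - 5)/J = -1/J)
(18298 + (N(9)*1 + b))*(33458 - 12301) = (18298 + (-1/9*1 - 76))*(33458 - 12301) = (18298 + (-1*1/9*1 - 76))*21157 = (18298 + (-1/9*1 - 76))*21157 = (18298 + (-1/9 - 76))*21157 = (18298 - 685/9)*21157 = (163997/9)*21157 = 3469684529/9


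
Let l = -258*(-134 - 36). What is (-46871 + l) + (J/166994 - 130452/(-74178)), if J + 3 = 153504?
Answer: -6210821964631/2064546822 ≈ -3008.3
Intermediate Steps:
J = 153501 (J = -3 + 153504 = 153501)
l = 43860 (l = -258*(-170) = 43860)
(-46871 + l) + (J/166994 - 130452/(-74178)) = (-46871 + 43860) + (153501/166994 - 130452/(-74178)) = -3011 + (153501*(1/166994) - 130452*(-1/74178)) = -3011 + (153501/166994 + 21742/12363) = -3011 + 5528516411/2064546822 = -6210821964631/2064546822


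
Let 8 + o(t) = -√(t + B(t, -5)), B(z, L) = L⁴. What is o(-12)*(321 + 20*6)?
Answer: -3528 - 441*√613 ≈ -14447.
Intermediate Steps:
o(t) = -8 - √(625 + t) (o(t) = -8 - √(t + (-5)⁴) = -8 - √(t + 625) = -8 - √(625 + t))
o(-12)*(321 + 20*6) = (-8 - √(625 - 12))*(321 + 20*6) = (-8 - √613)*(321 + 120) = (-8 - √613)*441 = -3528 - 441*√613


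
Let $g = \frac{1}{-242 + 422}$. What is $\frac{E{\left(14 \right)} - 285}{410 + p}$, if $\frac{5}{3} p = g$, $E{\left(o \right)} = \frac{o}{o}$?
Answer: $- \frac{85200}{123001} \approx -0.69268$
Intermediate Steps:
$E{\left(o \right)} = 1$
$g = \frac{1}{180} \approx 0.0055556$
$p = \frac{1}{300}$ ($p = \frac{3}{5} \cdot \frac{1}{180} = \frac{1}{300} \approx 0.0033333$)
$\frac{E{\left(14 \right)} - 285}{410 + p} = \frac{1 - 285}{410 + \frac{1}{300}} = - \frac{284}{\frac{123001}{300}} = \left(-284\right) \frac{300}{123001} = - \frac{85200}{123001}$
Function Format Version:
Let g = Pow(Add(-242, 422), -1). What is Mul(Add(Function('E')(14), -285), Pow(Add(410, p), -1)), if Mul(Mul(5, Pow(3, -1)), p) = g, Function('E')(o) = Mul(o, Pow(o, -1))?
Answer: Rational(-85200, 123001) ≈ -0.69268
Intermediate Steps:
Function('E')(o) = 1
g = Rational(1, 180) (g = Pow(180, -1) = Rational(1, 180) ≈ 0.0055556)
p = Rational(1, 300) (p = Mul(Rational(3, 5), Rational(1, 180)) = Rational(1, 300) ≈ 0.0033333)
Mul(Add(Function('E')(14), -285), Pow(Add(410, p), -1)) = Mul(Add(1, -285), Pow(Add(410, Rational(1, 300)), -1)) = Mul(-284, Pow(Rational(123001, 300), -1)) = Mul(-284, Rational(300, 123001)) = Rational(-85200, 123001)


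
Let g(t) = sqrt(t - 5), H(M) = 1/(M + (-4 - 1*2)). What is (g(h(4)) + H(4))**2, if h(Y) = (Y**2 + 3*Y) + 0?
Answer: 93/4 - sqrt(23) ≈ 18.454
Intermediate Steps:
h(Y) = Y**2 + 3*Y
H(M) = 1/(-6 + M) (H(M) = 1/(M + (-4 - 2)) = 1/(M - 6) = 1/(-6 + M))
g(t) = sqrt(-5 + t)
(g(h(4)) + H(4))**2 = (sqrt(-5 + 4*(3 + 4)) + 1/(-6 + 4))**2 = (sqrt(-5 + 4*7) + 1/(-2))**2 = (sqrt(-5 + 28) - 1/2)**2 = (sqrt(23) - 1/2)**2 = (-1/2 + sqrt(23))**2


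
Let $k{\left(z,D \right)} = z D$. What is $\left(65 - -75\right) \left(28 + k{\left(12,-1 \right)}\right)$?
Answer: $2240$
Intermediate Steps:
$k{\left(z,D \right)} = D z$
$\left(65 - -75\right) \left(28 + k{\left(12,-1 \right)}\right) = \left(65 - -75\right) \left(28 - 12\right) = \left(65 + 75\right) \left(28 - 12\right) = 140 \cdot 16 = 2240$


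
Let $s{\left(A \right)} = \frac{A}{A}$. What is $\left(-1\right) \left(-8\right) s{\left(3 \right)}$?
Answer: $8$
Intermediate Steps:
$s{\left(A \right)} = 1$
$\left(-1\right) \left(-8\right) s{\left(3 \right)} = \left(-1\right) \left(-8\right) 1 = 8 \cdot 1 = 8$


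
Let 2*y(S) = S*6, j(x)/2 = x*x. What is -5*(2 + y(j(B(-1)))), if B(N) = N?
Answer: -40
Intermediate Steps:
j(x) = 2*x**2 (j(x) = 2*(x*x) = 2*x**2)
y(S) = 3*S (y(S) = (S*6)/2 = (6*S)/2 = 3*S)
-5*(2 + y(j(B(-1)))) = -5*(2 + 3*(2*(-1)**2)) = -5*(2 + 3*(2*1)) = -5*(2 + 3*2) = -5*(2 + 6) = -5*8 = -40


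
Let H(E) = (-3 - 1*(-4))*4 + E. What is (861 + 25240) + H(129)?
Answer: 26234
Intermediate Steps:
H(E) = 4 + E (H(E) = (-3 + 4)*4 + E = 1*4 + E = 4 + E)
(861 + 25240) + H(129) = (861 + 25240) + (4 + 129) = 26101 + 133 = 26234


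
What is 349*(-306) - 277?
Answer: -107071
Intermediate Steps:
349*(-306) - 277 = -106794 - 277 = -107071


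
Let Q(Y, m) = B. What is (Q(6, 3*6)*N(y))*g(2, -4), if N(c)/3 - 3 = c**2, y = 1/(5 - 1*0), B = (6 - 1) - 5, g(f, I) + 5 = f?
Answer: 0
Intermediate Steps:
g(f, I) = -5 + f
B = 0 (B = 5 - 5 = 0)
Q(Y, m) = 0
y = 1/5 (y = 1/(5 + 0) = 1/5 ≈ 0.20000)
N(c) = 9 + 3*c**2
(Q(6, 3*6)*N(y))*g(2, -4) = (0*(9 + 3*(1/5)**2))*(-5 + 2) = (0*(9 + 3*(1/25)))*(-3) = (0*(9 + 3/25))*(-3) = (0*(228/25))*(-3) = 0*(-3) = 0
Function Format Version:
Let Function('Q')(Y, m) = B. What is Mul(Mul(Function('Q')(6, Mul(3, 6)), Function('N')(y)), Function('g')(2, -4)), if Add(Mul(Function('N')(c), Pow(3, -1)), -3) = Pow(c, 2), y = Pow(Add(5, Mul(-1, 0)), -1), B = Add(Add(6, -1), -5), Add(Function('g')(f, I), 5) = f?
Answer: 0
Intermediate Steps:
Function('g')(f, I) = Add(-5, f)
B = 0 (B = Add(5, -5) = 0)
Function('Q')(Y, m) = 0
y = Rational(1, 5) (y = Pow(Add(5, 0), -1) = Pow(5, -1) = Rational(1, 5) ≈ 0.20000)
Function('N')(c) = Add(9, Mul(3, Pow(c, 2)))
Mul(Mul(Function('Q')(6, Mul(3, 6)), Function('N')(y)), Function('g')(2, -4)) = Mul(Mul(0, Add(9, Mul(3, Pow(Rational(1, 5), 2)))), Add(-5, 2)) = Mul(Mul(0, Add(9, Mul(3, Rational(1, 25)))), -3) = Mul(Mul(0, Add(9, Rational(3, 25))), -3) = Mul(Mul(0, Rational(228, 25)), -3) = Mul(0, -3) = 0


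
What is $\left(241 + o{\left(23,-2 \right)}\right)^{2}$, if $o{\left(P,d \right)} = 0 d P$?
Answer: $58081$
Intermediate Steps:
$o{\left(P,d \right)} = 0$ ($o{\left(P,d \right)} = 0 P = 0$)
$\left(241 + o{\left(23,-2 \right)}\right)^{2} = \left(241 + 0\right)^{2} = 241^{2} = 58081$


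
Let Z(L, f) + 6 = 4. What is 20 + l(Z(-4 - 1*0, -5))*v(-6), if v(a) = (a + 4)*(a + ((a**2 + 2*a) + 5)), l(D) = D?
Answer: 112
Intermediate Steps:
Z(L, f) = -2 (Z(L, f) = -6 + 4 = -2)
v(a) = (4 + a)*(5 + a**2 + 3*a) (v(a) = (4 + a)*(a + (5 + a**2 + 2*a)) = (4 + a)*(5 + a**2 + 3*a))
20 + l(Z(-4 - 1*0, -5))*v(-6) = 20 - 2*(20 + (-6)**3 + 7*(-6)**2 + 17*(-6)) = 20 - 2*(20 - 216 + 7*36 - 102) = 20 - 2*(20 - 216 + 252 - 102) = 20 - 2*(-46) = 20 + 92 = 112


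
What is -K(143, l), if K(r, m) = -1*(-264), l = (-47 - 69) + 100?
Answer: -264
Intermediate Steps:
l = -16 (l = -116 + 100 = -16)
K(r, m) = 264
-K(143, l) = -1*264 = -264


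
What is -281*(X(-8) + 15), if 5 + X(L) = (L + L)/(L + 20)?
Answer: -7306/3 ≈ -2435.3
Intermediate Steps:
X(L) = -5 + 2*L/(20 + L) (X(L) = -5 + (L + L)/(L + 20) = -5 + (2*L)/(20 + L) = -5 + 2*L/(20 + L))
-281*(X(-8) + 15) = -281*((-100 - 3*(-8))/(20 - 8) + 15) = -281*((-100 + 24)/12 + 15) = -281*((1/12)*(-76) + 15) = -281*(-19/3 + 15) = -281*26/3 = -7306/3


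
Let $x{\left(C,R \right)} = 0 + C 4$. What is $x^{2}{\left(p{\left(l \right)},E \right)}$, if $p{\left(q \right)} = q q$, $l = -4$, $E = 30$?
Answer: $4096$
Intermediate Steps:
$p{\left(q \right)} = q^{2}$
$x{\left(C,R \right)} = 4 C$ ($x{\left(C,R \right)} = 0 + 4 C = 4 C$)
$x^{2}{\left(p{\left(l \right)},E \right)} = \left(4 \left(-4\right)^{2}\right)^{2} = \left(4 \cdot 16\right)^{2} = 64^{2} = 4096$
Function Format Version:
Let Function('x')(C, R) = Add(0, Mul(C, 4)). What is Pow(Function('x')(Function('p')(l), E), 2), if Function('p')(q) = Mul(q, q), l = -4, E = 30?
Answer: 4096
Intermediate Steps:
Function('p')(q) = Pow(q, 2)
Function('x')(C, R) = Mul(4, C) (Function('x')(C, R) = Add(0, Mul(4, C)) = Mul(4, C))
Pow(Function('x')(Function('p')(l), E), 2) = Pow(Mul(4, Pow(-4, 2)), 2) = Pow(Mul(4, 16), 2) = Pow(64, 2) = 4096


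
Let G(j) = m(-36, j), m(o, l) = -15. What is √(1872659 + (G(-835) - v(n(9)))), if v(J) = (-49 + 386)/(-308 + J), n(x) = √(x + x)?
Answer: √(576774689 - 5617932*√2)/√(308 - 3*√2) ≈ 1368.4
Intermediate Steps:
G(j) = -15
n(x) = √2*√x (n(x) = √(2*x) = √2*√x)
v(J) = 337/(-308 + J)
√(1872659 + (G(-835) - v(n(9)))) = √(1872659 + (-15 - 337/(-308 + √2*√9))) = √(1872659 + (-15 - 337/(-308 + √2*3))) = √(1872659 + (-15 - 337/(-308 + 3*√2))) = √(1872644 - 337/(-308 + 3*√2))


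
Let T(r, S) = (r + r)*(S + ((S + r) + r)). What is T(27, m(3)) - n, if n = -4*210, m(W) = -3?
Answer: 3432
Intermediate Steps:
n = -840
T(r, S) = 2*r*(2*S + 2*r) (T(r, S) = (2*r)*(S + (S + 2*r)) = (2*r)*(2*S + 2*r) = 2*r*(2*S + 2*r))
T(27, m(3)) - n = 4*27*(-3 + 27) - 1*(-840) = 4*27*24 + 840 = 2592 + 840 = 3432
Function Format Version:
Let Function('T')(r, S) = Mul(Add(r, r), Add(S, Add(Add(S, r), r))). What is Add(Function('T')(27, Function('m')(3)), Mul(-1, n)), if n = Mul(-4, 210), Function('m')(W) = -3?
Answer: 3432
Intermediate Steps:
n = -840
Function('T')(r, S) = Mul(2, r, Add(Mul(2, S), Mul(2, r))) (Function('T')(r, S) = Mul(Mul(2, r), Add(S, Add(S, Mul(2, r)))) = Mul(Mul(2, r), Add(Mul(2, S), Mul(2, r))) = Mul(2, r, Add(Mul(2, S), Mul(2, r))))
Add(Function('T')(27, Function('m')(3)), Mul(-1, n)) = Add(Mul(4, 27, Add(-3, 27)), Mul(-1, -840)) = Add(Mul(4, 27, 24), 840) = Add(2592, 840) = 3432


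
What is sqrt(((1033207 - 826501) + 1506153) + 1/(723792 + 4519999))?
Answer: sqrt(47099073235023509770)/5243791 ≈ 1308.8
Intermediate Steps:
sqrt(((1033207 - 826501) + 1506153) + 1/(723792 + 4519999)) = sqrt((206706 + 1506153) + 1/5243791) = sqrt(1712859 + 1/5243791) = sqrt(8981874608470/5243791) = sqrt(47099073235023509770)/5243791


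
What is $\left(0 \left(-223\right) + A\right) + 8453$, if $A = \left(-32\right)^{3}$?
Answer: $-24315$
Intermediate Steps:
$A = -32768$
$\left(0 \left(-223\right) + A\right) + 8453 = \left(0 \left(-223\right) - 32768\right) + 8453 = \left(0 - 32768\right) + 8453 = -32768 + 8453 = -24315$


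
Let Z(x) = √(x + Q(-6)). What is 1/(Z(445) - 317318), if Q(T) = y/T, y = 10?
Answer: -475977/151036069021 - √3990/302072138042 ≈ -3.1516e-6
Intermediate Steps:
Q(T) = 10/T
Z(x) = √(-5/3 + x) (Z(x) = √(x + 10/(-6)) = √(x + 10*(-⅙)) = √(x - 5/3) = √(-5/3 + x))
1/(Z(445) - 317318) = 1/(√(-15 + 9*445)/3 - 317318) = 1/(√(-15 + 4005)/3 - 317318) = 1/(√3990/3 - 317318) = 1/(-317318 + √3990/3)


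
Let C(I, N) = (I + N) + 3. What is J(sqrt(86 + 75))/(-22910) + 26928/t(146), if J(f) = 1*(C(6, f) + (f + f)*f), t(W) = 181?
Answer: 616860569/4146710 - sqrt(161)/22910 ≈ 148.76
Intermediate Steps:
C(I, N) = 3 + I + N
J(f) = 9 + f + 2*f**2 (J(f) = 1*((3 + 6 + f) + (f + f)*f) = 1*((9 + f) + (2*f)*f) = 1*((9 + f) + 2*f**2) = 1*(9 + f + 2*f**2) = 9 + f + 2*f**2)
J(sqrt(86 + 75))/(-22910) + 26928/t(146) = (9 + sqrt(86 + 75) + 2*(sqrt(86 + 75))**2)/(-22910) + 26928/181 = (9 + sqrt(161) + 2*(sqrt(161))**2)*(-1/22910) + 26928*(1/181) = (9 + sqrt(161) + 2*161)*(-1/22910) + 26928/181 = (9 + sqrt(161) + 322)*(-1/22910) + 26928/181 = (331 + sqrt(161))*(-1/22910) + 26928/181 = (-331/22910 - sqrt(161)/22910) + 26928/181 = 616860569/4146710 - sqrt(161)/22910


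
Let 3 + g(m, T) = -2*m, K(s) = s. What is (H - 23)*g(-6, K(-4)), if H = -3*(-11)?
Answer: 90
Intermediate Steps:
H = 33
g(m, T) = -3 - 2*m
(H - 23)*g(-6, K(-4)) = (33 - 23)*(-3 - 2*(-6)) = 10*(-3 + 12) = 10*9 = 90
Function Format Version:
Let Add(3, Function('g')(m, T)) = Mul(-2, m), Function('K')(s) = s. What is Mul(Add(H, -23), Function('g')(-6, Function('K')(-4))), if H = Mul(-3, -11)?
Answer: 90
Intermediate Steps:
H = 33
Function('g')(m, T) = Add(-3, Mul(-2, m))
Mul(Add(H, -23), Function('g')(-6, Function('K')(-4))) = Mul(Add(33, -23), Add(-3, Mul(-2, -6))) = Mul(10, Add(-3, 12)) = Mul(10, 9) = 90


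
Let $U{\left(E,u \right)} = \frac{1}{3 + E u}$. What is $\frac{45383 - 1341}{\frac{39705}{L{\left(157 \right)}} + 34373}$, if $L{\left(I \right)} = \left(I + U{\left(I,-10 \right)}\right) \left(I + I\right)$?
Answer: $\frac{18591416248}{14510188557} \approx 1.2813$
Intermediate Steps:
$L{\left(I \right)} = 2 I \left(I + \frac{1}{3 - 10 I}\right)$ ($L{\left(I \right)} = \left(I + \frac{1}{3 + I \left(-10\right)}\right) \left(I + I\right) = \left(I + \frac{1}{3 - 10 I}\right) 2 I = 2 I \left(I + \frac{1}{3 - 10 I}\right)$)
$\frac{45383 - 1341}{\frac{39705}{L{\left(157 \right)}} + 34373} = \frac{45383 - 1341}{\frac{39705}{2 \cdot 157 \frac{1}{3 - 1570} \left(1 + 157 \left(3 - 1570\right)\right)} + 34373} = \frac{45383 - 1341}{\frac{39705}{2 \cdot 157 \frac{1}{-1567} \left(1 + 157 \left(-1567\right)\right)} + 34373} = \frac{44042}{\frac{39705}{2 \cdot 157 \left(- \frac{1}{1567}\right) \left(1 - 246019\right)} + 34373} = \frac{44042}{\frac{39705}{2 \cdot 157 \left(- \frac{1}{1567}\right) \left(-246018\right)} + 34373} = \frac{44042}{\frac{39705}{\frac{77249652}{1567}} + 34373} = \frac{44042}{39705 \cdot \frac{1567}{77249652} + 34373} = \frac{44042}{\frac{20739245}{25749884} + 34373} = \frac{44042}{\frac{885121501977}{25749884}} = 44042 \cdot \frac{25749884}{885121501977} = \frac{18591416248}{14510188557}$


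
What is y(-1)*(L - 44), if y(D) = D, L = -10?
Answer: 54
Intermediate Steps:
y(-1)*(L - 44) = -(-10 - 44) = -1*(-54) = 54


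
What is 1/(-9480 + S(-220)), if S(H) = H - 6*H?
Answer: -1/8380 ≈ -0.00011933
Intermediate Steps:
S(H) = -5*H
1/(-9480 + S(-220)) = 1/(-9480 - 5*(-220)) = 1/(-9480 + 1100) = 1/(-8380) = -1/8380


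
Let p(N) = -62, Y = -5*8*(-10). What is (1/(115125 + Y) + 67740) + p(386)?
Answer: 7818500951/115525 ≈ 67678.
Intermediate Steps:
Y = 400 (Y = -40*(-10) = 400)
(1/(115125 + Y) + 67740) + p(386) = (1/(115125 + 400) + 67740) - 62 = (1/115525 + 67740) - 62 = 7825663501/115525 - 62 = 7818500951/115525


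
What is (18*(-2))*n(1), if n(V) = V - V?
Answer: 0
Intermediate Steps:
n(V) = 0
(18*(-2))*n(1) = (18*(-2))*0 = -36*0 = 0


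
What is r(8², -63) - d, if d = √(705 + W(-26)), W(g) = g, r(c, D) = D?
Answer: -63 - √679 ≈ -89.058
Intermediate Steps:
d = √679 (d = √(705 - 26) = √679 ≈ 26.058)
r(8², -63) - d = -63 - √679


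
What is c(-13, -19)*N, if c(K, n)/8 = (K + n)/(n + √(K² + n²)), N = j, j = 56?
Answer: -272384/169 - 14336*√530/169 ≈ -3564.6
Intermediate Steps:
N = 56
c(K, n) = 8*(K + n)/(n + √(K² + n²)) (c(K, n) = 8*((K + n)/(n + √(K² + n²))) = 8*(K + n)/(n + √(K² + n²)))
c(-13, -19)*N = (8*(-13 - 19)/(-19 + √((-13)² + (-19)²)))*56 = (8*(-32)/(-19 + √(169 + 361)))*56 = (8*(-32)/(-19 + √530))*56 = -256/(-19 + √530)*56 = -14336/(-19 + √530)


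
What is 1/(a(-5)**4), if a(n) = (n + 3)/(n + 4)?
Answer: 1/16 ≈ 0.062500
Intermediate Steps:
a(n) = (3 + n)/(4 + n)
1/(a(-5)**4) = 1/(((3 - 5)/(4 - 5))**4) = 1/((-2/(-1))**4) = 1/((-1*(-2))**4) = 1/(2**4) = 1/16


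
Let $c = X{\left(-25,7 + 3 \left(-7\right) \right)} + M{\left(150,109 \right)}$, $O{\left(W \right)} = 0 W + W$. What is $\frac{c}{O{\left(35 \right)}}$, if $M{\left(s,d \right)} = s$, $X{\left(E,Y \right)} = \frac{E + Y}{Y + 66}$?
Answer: $\frac{597}{140} \approx 4.2643$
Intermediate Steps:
$O{\left(W \right)} = W$ ($O{\left(W \right)} = 0 + W = W$)
$X{\left(E,Y \right)} = \frac{E + Y}{66 + Y}$
$c = \frac{597}{4}$ ($c = \frac{-25 + \left(7 + 3 \left(-7\right)\right)}{66 + \left(7 + 3 \left(-7\right)\right)} + 150 = \frac{-25 + \left(7 - 21\right)}{66 + \left(7 - 21\right)} + 150 = \frac{-25 - 14}{66 - 14} + 150 = \frac{1}{52} \left(-39\right) + 150 = - \frac{3}{4} + 150 = \frac{597}{4} \approx 149.25$)
$\frac{c}{O{\left(35 \right)}} = \frac{597}{4 \cdot 35} = \frac{597}{4} \cdot \frac{1}{35} = \frac{597}{140}$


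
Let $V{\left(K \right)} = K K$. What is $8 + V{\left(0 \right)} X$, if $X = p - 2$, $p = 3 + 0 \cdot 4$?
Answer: $8$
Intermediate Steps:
$V{\left(K \right)} = K^{2}$
$p = 3$ ($p = 3 + 0 = 3$)
$X = 1$ ($X = 3 - 2 = 1$)
$8 + V{\left(0 \right)} X = 8 + 0^{2} \cdot 1 = 8 + 0 \cdot 1 = 8 + 0 = 8$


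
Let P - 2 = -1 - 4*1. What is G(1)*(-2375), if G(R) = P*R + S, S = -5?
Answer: 19000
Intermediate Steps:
P = -3 (P = 2 + (-1 - 4*1) = 2 + (-1 - 4) = 2 - 5 = -3)
G(R) = -5 - 3*R (G(R) = -3*R - 5 = -5 - 3*R)
G(1)*(-2375) = (-5 - 3*1)*(-2375) = (-5 - 3)*(-2375) = -8*(-2375) = 19000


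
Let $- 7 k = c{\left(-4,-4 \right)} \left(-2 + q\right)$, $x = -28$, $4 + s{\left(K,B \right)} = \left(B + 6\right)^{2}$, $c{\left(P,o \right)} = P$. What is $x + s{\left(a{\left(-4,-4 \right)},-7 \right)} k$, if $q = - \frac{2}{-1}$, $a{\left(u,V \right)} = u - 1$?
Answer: $-28$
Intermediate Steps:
$a{\left(u,V \right)} = -1 + u$
$s{\left(K,B \right)} = -4 + \left(6 + B\right)^{2}$ ($s{\left(K,B \right)} = -4 + \left(B + 6\right)^{2} = -4 + \left(6 + B\right)^{2}$)
$q = 2$ ($q = \left(-2\right) \left(-1\right) = 2$)
$k = 0$ ($k = - \frac{\left(-4\right) \left(-2 + 2\right)}{7} = - \frac{\left(-4\right) 0}{7} = \left(- \frac{1}{7}\right) 0 = 0$)
$x + s{\left(a{\left(-4,-4 \right)},-7 \right)} k = -28 + \left(-4 + \left(6 - 7\right)^{2}\right) 0 = -28 + \left(-4 + \left(-1\right)^{2}\right) 0 = -28 + \left(-4 + 1\right) 0 = -28 - 0 = -28 + 0 = -28$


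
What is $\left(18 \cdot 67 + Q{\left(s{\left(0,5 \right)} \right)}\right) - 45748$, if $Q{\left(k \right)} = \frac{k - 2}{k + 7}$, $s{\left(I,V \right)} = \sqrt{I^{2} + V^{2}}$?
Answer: $- \frac{178167}{4} \approx -44542.0$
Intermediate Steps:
$Q{\left(k \right)} = \frac{-2 + k}{7 + k}$
$\left(18 \cdot 67 + Q{\left(s{\left(0,5 \right)} \right)}\right) - 45748 = \left(18 \cdot 67 + \frac{-2 + \sqrt{0^{2} + 5^{2}}}{7 + \sqrt{0^{2} + 5^{2}}}\right) - 45748 = \left(1206 + \frac{-2 + \sqrt{0 + 25}}{7 + \sqrt{0 + 25}}\right) - 45748 = \left(1206 + \frac{-2 + \sqrt{25}}{7 + \sqrt{25}}\right) - 45748 = \left(1206 + \frac{-2 + 5}{7 + 5}\right) - 45748 = \left(1206 + \frac{1}{12} \cdot 3\right) - 45748 = \left(1206 + \frac{1}{4}\right) - 45748 = \frac{4825}{4} - 45748 = - \frac{178167}{4}$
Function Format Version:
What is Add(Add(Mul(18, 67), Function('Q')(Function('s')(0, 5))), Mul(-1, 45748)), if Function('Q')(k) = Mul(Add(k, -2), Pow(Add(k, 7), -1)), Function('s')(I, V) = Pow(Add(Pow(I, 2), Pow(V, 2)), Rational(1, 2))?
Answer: Rational(-178167, 4) ≈ -44542.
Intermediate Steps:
Function('Q')(k) = Mul(Pow(Add(7, k), -1), Add(-2, k)) (Function('Q')(k) = Mul(Add(-2, k), Pow(Add(7, k), -1)) = Mul(Pow(Add(7, k), -1), Add(-2, k)))
Add(Add(Mul(18, 67), Function('Q')(Function('s')(0, 5))), Mul(-1, 45748)) = Add(Add(Mul(18, 67), Mul(Pow(Add(7, Pow(Add(Pow(0, 2), Pow(5, 2)), Rational(1, 2))), -1), Add(-2, Pow(Add(Pow(0, 2), Pow(5, 2)), Rational(1, 2))))), Mul(-1, 45748)) = Add(Add(1206, Mul(Pow(Add(7, Pow(Add(0, 25), Rational(1, 2))), -1), Add(-2, Pow(Add(0, 25), Rational(1, 2))))), -45748) = Add(Add(1206, Mul(Pow(Add(7, Pow(25, Rational(1, 2))), -1), Add(-2, Pow(25, Rational(1, 2))))), -45748) = Add(Add(1206, Mul(Pow(Add(7, 5), -1), Add(-2, 5))), -45748) = Add(Add(1206, Mul(Pow(12, -1), 3)), -45748) = Add(Add(1206, Mul(Rational(1, 12), 3)), -45748) = Add(Add(1206, Rational(1, 4)), -45748) = Add(Rational(4825, 4), -45748) = Rational(-178167, 4)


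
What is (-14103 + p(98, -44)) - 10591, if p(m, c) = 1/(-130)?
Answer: -3210221/130 ≈ -24694.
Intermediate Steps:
p(m, c) = -1/130
(-14103 + p(98, -44)) - 10591 = (-14103 - 1/130) - 10591 = -1833391/130 - 10591 = -3210221/130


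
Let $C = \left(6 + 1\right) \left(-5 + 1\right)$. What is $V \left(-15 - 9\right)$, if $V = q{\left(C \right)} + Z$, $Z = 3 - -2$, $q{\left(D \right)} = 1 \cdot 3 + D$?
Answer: $480$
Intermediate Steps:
$C = -28$ ($C = 7 \left(-4\right) = -28$)
$q{\left(D \right)} = 3 + D$
$Z = 5$ ($Z = 3 + 2 = 5$)
$V = -20$ ($V = \left(3 - 28\right) + 5 = -25 + 5 = -20$)
$V \left(-15 - 9\right) = - 20 \left(-15 - 9\right) = \left(-20\right) \left(-24\right) = 480$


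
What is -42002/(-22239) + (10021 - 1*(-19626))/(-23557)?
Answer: 330121481/523884123 ≈ 0.63014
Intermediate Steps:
-42002/(-22239) + (10021 - 1*(-19626))/(-23557) = -42002*(-1/22239) + (10021 + 19626)*(-1/23557) = 42002/22239 + 29647*(-1/23557) = 42002/22239 - 29647/23557 = 330121481/523884123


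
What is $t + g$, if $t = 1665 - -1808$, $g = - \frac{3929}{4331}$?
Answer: $\frac{15037634}{4331} \approx 3472.1$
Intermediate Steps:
$g = - \frac{3929}{4331}$ ($g = \left(-3929\right) \frac{1}{4331} = - \frac{3929}{4331} \approx -0.90718$)
$t = 3473$ ($t = 1665 + 1808 = 3473$)
$t + g = 3473 - \frac{3929}{4331} = \frac{15037634}{4331}$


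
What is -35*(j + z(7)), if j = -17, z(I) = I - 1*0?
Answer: 350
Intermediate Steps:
z(I) = I (z(I) = I + 0 = I)
-35*(j + z(7)) = -35*(-17 + 7) = -35*(-10) = 350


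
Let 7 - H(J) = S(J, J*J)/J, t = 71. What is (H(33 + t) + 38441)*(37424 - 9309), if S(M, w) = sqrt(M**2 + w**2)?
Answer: 1080965520 - 28115*sqrt(10817) ≈ 1.0780e+9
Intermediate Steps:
H(J) = 7 - sqrt(J**2 + J**4)/J (H(J) = 7 - sqrt(J**2 + (J*J)**2)/J = 7 - sqrt(J**2 + (J**2)**2)/J = 7 - sqrt(J**2 + J**4)/J)
(H(33 + t) + 38441)*(37424 - 9309) = ((7 - sqrt((33 + 71)**2 + (33 + 71)**4)/(33 + 71)) + 38441)*(37424 - 9309) = ((7 - 1*sqrt(104**2 + 104**4)/104) + 38441)*28115 = ((7 - 1*1/104*sqrt(10816 + 116985856)) + 38441)*28115 = ((7 - 1*1/104*sqrt(116996672)) + 38441)*28115 = ((7 - 1*1/104*104*sqrt(10817)) + 38441)*28115 = ((7 - sqrt(10817)) + 38441)*28115 = (38448 - sqrt(10817))*28115 = 1080965520 - 28115*sqrt(10817)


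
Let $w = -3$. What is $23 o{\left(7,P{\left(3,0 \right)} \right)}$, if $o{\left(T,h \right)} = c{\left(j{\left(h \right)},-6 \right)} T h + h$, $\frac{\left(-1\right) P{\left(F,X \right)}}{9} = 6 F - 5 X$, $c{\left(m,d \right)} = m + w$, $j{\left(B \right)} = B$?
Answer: $4299804$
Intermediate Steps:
$c{\left(m,d \right)} = -3 + m$ ($c{\left(m,d \right)} = m - 3 = -3 + m$)
$P{\left(F,X \right)} = - 54 F + 45 X$ ($P{\left(F,X \right)} = - 9 \left(6 F - 5 X\right) = - 9 \left(- 5 X + 6 F\right) = - 54 F + 45 X$)
$o{\left(T,h \right)} = h + T h \left(-3 + h\right)$ ($o{\left(T,h \right)} = \left(-3 + h\right) T h + h = T \left(-3 + h\right) h + h = T h \left(-3 + h\right) + h = h + T h \left(-3 + h\right)$)
$23 o{\left(7,P{\left(3,0 \right)} \right)} = 23 \left(\left(-54\right) 3 + 45 \cdot 0\right) \left(1 + 7 \left(-3 + \left(\left(-54\right) 3 + 45 \cdot 0\right)\right)\right) = 23 \left(-162 + 0\right) \left(1 + 7 \left(-3 + \left(-162 + 0\right)\right)\right) = 23 \left(- 162 \left(1 + 7 \left(-3 - 162\right)\right)\right) = 23 \left(- 162 \left(1 + 7 \left(-165\right)\right)\right) = 23 \left(- 162 \left(1 - 1155\right)\right) = 23 \left(\left(-162\right) \left(-1154\right)\right) = 23 \cdot 186948 = 4299804$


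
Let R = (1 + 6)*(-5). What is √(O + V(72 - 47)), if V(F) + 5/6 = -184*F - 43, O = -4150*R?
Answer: 151*√222/6 ≈ 374.98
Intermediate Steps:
R = -35 (R = 7*(-5) = -35)
O = 145250 (O = -4150*(-35) = 145250)
V(F) = -263/6 - 184*F (V(F) = -⅚ + (-184*F - 43) = -⅚ + (-43 - 184*F) = -263/6 - 184*F)
√(O + V(72 - 47)) = √(145250 + (-263/6 - 184*(72 - 47))) = √(145250 + (-263/6 - 184*25)) = √(145250 + (-263/6 - 4600)) = √(145250 - 27863/6) = √(843637/6) = 151*√222/6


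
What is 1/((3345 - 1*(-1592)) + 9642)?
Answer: 1/14579 ≈ 6.8592e-5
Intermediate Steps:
1/((3345 - 1*(-1592)) + 9642) = 1/((3345 + 1592) + 9642) = 1/(4937 + 9642) = 1/14579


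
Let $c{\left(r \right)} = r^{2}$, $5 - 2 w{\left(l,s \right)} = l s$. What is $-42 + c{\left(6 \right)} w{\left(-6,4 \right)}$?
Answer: $480$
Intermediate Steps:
$w{\left(l,s \right)} = \frac{5}{2} - \frac{l s}{2}$
$-42 + c{\left(6 \right)} w{\left(-6,4 \right)} = -42 + 6^{2} \left(\frac{5}{2} - \left(-3\right) 4\right) = -42 + 36 \left(\frac{5}{2} + 12\right) = -42 + 36 \cdot \frac{29}{2} = -42 + 522 = 480$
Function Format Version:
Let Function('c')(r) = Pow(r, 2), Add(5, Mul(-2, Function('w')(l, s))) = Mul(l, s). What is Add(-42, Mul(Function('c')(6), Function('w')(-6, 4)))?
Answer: 480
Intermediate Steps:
Function('w')(l, s) = Add(Rational(5, 2), Mul(Rational(-1, 2), l, s)) (Function('w')(l, s) = Add(Rational(5, 2), Mul(Rational(-1, 2), Mul(l, s))) = Add(Rational(5, 2), Mul(Rational(-1, 2), l, s)))
Add(-42, Mul(Function('c')(6), Function('w')(-6, 4))) = Add(-42, Mul(Pow(6, 2), Add(Rational(5, 2), Mul(Rational(-1, 2), -6, 4)))) = Add(-42, Mul(36, Add(Rational(5, 2), 12))) = Add(-42, Mul(36, Rational(29, 2))) = Add(-42, 522) = 480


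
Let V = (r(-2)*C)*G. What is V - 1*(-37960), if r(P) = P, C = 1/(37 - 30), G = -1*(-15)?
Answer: 265690/7 ≈ 37956.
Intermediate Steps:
G = 15
C = ⅐ (C = 1/7 = ⅐ ≈ 0.14286)
V = -30/7 (V = -2*⅐*15 = -2/7*15 = -30/7 ≈ -4.2857)
V - 1*(-37960) = -30/7 - 1*(-37960) = -30/7 + 37960 = 265690/7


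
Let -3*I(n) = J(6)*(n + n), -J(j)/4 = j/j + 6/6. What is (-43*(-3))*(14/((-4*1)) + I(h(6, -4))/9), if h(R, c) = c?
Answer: -13631/18 ≈ -757.28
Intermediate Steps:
J(j) = -8 (J(j) = -4*(j/j + 6/6) = -4*(1 + 6*(1/6)) = -4*(1 + 1) = -4*2 = -8)
I(n) = 16*n/3 (I(n) = -(-8)*(n + n)/3 = -(-8)*2*n/3 = -(-16)*n/3 = 16*n/3)
(-43*(-3))*(14/((-4*1)) + I(h(6, -4))/9) = (-43*(-3))*(14/((-4*1)) + ((16/3)*(-4))/9) = 129*(14/(-4) - 64/3*1/9) = 129*(14*(-1/4) - 64/27) = 129*(-7/2 - 64/27) = 129*(-317/54) = -13631/18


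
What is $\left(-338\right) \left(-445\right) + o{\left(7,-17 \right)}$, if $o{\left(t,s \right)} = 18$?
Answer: $150428$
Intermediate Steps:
$\left(-338\right) \left(-445\right) + o{\left(7,-17 \right)} = \left(-338\right) \left(-445\right) + 18 = 150410 + 18 = 150428$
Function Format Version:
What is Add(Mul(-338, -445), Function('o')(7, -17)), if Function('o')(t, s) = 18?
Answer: 150428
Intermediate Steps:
Add(Mul(-338, -445), Function('o')(7, -17)) = Add(Mul(-338, -445), 18) = Add(150410, 18) = 150428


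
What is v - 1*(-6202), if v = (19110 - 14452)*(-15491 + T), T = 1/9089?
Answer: -655779307306/9089 ≈ -7.2151e+7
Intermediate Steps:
T = 1/9089 ≈ 0.00011002
v = -655835677284/9089 (v = (19110 - 14452)*(-15491 + 1/9089) = 4658*(-140797698/9089) = -655835677284/9089 ≈ -7.2157e+7)
v - 1*(-6202) = -655835677284/9089 - 1*(-6202) = -655835677284/9089 + 6202 = -655779307306/9089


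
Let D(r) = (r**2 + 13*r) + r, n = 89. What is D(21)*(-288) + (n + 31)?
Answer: -211560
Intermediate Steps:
D(r) = r**2 + 14*r
D(21)*(-288) + (n + 31) = (21*(14 + 21))*(-288) + (89 + 31) = (21*35)*(-288) + 120 = 735*(-288) + 120 = -211680 + 120 = -211560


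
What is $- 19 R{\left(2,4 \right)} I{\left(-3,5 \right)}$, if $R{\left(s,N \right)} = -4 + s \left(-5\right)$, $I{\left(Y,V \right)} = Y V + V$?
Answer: $-2660$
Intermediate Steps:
$I{\left(Y,V \right)} = V + V Y$ ($I{\left(Y,V \right)} = V Y + V = V + V Y$)
$R{\left(s,N \right)} = -4 - 5 s$
$- 19 R{\left(2,4 \right)} I{\left(-3,5 \right)} = - 19 \left(-4 - 10\right) 5 \left(1 - 3\right) = - 19 \left(-4 - 10\right) 5 \left(-2\right) = \left(-19\right) \left(-14\right) \left(-10\right) = 266 \left(-10\right) = -2660$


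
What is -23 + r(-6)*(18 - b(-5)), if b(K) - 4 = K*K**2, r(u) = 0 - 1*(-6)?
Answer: 811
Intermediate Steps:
r(u) = 6 (r(u) = 0 + 6 = 6)
b(K) = 4 + K**3 (b(K) = 4 + K*K**2 = 4 + K**3)
-23 + r(-6)*(18 - b(-5)) = -23 + 6*(18 - (4 + (-5)**3)) = -23 + 6*(18 - (4 - 125)) = -23 + 6*(18 - 1*(-121)) = -23 + 6*(18 + 121) = -23 + 6*139 = -23 + 834 = 811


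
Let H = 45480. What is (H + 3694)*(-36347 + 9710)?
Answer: -1309847838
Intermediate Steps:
(H + 3694)*(-36347 + 9710) = (45480 + 3694)*(-36347 + 9710) = 49174*(-26637) = -1309847838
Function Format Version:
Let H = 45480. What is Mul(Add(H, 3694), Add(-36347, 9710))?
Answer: -1309847838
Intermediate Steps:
Mul(Add(H, 3694), Add(-36347, 9710)) = Mul(Add(45480, 3694), Add(-36347, 9710)) = Mul(49174, -26637) = -1309847838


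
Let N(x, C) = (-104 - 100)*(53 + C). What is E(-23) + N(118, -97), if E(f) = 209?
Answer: 9185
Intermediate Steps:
N(x, C) = -10812 - 204*C (N(x, C) = -204*(53 + C) = -10812 - 204*C)
E(-23) + N(118, -97) = 209 + (-10812 - 204*(-97)) = 209 + (-10812 + 19788) = 209 + 8976 = 9185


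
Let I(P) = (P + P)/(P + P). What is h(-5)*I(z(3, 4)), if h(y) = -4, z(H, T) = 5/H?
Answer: -4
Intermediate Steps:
I(P) = 1 (I(P) = (2*P)/((2*P)) = (2*P)*(1/(2*P)) = 1)
h(-5)*I(z(3, 4)) = -4*1 = -4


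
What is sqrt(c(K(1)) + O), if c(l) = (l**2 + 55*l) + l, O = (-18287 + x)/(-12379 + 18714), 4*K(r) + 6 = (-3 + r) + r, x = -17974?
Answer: I*sqrt(64636264735)/25340 ≈ 10.033*I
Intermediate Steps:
K(r) = -9/4 + r/2 (K(r) = -3/2 + ((-3 + r) + r)/4 = -3/2 + (-3 + 2*r)/4 = -3/2 + (-3/4 + r/2) = -9/4 + r/2)
O = -36261/6335 (O = (-18287 - 17974)/(-12379 + 18714) = -36261/6335 ≈ -5.7239)
c(l) = l**2 + 56*l
sqrt(c(K(1)) + O) = sqrt((-9/4 + (1/2)*1)*(56 + (-9/4 + (1/2)*1)) - 36261/6335) = sqrt((-9/4 + 1/2)*(56 + (-9/4 + 1/2)) - 36261/6335) = sqrt(-7*(56 - 7/4)/4 - 36261/6335) = sqrt(-7/4*217/4 - 36261/6335) = sqrt(-1519/16 - 36261/6335) = sqrt(-10203041/101360) = I*sqrt(64636264735)/25340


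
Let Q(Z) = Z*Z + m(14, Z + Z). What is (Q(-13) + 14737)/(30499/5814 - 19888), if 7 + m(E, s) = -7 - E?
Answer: -86500692/115598333 ≈ -0.74829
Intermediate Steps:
m(E, s) = -14 - E (m(E, s) = -7 + (-7 - E) = -14 - E)
Q(Z) = -28 + Z**2 (Q(Z) = Z*Z + (-14 - 1*14) = Z**2 + (-14 - 14) = Z**2 - 28 = -28 + Z**2)
(Q(-13) + 14737)/(30499/5814 - 19888) = ((-28 + (-13)**2) + 14737)/(30499/5814 - 19888) = ((-28 + 169) + 14737)/(30499*(1/5814) - 19888) = (141 + 14737)/(30499/5814 - 19888) = 14878/(-115598333/5814) = 14878*(-5814/115598333) = -86500692/115598333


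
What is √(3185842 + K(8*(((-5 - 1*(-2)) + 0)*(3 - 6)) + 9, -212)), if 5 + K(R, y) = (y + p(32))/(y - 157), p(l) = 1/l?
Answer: √3084706346478/984 ≈ 1784.9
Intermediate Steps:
K(R, y) = -5 + (1/32 + y)/(-157 + y) (K(R, y) = -5 + (y + 1/32)/(y - 157) = -5 + (y + 1/32)/(-157 + y) = -5 + (1/32 + y)/(-157 + y))
√(3185842 + K(8*(((-5 - 1*(-2)) + 0)*(3 - 6)) + 9, -212)) = √(3185842 + (25121 - 128*(-212))/(32*(-157 - 212))) = √(3185842 + (1/32)*(25121 + 27136)/(-369)) = √(3185842 + (1/32)*(-1/369)*52257) = √(3185842 - 17419/3936) = √(12539456693/3936) = √3084706346478/984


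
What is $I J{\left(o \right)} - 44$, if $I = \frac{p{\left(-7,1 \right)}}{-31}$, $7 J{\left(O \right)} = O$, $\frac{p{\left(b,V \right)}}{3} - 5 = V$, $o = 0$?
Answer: $-44$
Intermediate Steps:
$p{\left(b,V \right)} = 15 + 3 V$
$J{\left(O \right)} = \frac{O}{7}$
$I = - \frac{18}{31}$ ($I = \frac{15 + 3 \cdot 1}{-31} = \left(15 + 3\right) \left(- \frac{1}{31}\right) = 18 \left(- \frac{1}{31}\right) = - \frac{18}{31} \approx -0.58065$)
$I J{\left(o \right)} - 44 = - \frac{18 \cdot \frac{1}{7} \cdot 0}{31} - 44 = \left(- \frac{18}{31}\right) 0 - 44 = 0 - 44 = -44$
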